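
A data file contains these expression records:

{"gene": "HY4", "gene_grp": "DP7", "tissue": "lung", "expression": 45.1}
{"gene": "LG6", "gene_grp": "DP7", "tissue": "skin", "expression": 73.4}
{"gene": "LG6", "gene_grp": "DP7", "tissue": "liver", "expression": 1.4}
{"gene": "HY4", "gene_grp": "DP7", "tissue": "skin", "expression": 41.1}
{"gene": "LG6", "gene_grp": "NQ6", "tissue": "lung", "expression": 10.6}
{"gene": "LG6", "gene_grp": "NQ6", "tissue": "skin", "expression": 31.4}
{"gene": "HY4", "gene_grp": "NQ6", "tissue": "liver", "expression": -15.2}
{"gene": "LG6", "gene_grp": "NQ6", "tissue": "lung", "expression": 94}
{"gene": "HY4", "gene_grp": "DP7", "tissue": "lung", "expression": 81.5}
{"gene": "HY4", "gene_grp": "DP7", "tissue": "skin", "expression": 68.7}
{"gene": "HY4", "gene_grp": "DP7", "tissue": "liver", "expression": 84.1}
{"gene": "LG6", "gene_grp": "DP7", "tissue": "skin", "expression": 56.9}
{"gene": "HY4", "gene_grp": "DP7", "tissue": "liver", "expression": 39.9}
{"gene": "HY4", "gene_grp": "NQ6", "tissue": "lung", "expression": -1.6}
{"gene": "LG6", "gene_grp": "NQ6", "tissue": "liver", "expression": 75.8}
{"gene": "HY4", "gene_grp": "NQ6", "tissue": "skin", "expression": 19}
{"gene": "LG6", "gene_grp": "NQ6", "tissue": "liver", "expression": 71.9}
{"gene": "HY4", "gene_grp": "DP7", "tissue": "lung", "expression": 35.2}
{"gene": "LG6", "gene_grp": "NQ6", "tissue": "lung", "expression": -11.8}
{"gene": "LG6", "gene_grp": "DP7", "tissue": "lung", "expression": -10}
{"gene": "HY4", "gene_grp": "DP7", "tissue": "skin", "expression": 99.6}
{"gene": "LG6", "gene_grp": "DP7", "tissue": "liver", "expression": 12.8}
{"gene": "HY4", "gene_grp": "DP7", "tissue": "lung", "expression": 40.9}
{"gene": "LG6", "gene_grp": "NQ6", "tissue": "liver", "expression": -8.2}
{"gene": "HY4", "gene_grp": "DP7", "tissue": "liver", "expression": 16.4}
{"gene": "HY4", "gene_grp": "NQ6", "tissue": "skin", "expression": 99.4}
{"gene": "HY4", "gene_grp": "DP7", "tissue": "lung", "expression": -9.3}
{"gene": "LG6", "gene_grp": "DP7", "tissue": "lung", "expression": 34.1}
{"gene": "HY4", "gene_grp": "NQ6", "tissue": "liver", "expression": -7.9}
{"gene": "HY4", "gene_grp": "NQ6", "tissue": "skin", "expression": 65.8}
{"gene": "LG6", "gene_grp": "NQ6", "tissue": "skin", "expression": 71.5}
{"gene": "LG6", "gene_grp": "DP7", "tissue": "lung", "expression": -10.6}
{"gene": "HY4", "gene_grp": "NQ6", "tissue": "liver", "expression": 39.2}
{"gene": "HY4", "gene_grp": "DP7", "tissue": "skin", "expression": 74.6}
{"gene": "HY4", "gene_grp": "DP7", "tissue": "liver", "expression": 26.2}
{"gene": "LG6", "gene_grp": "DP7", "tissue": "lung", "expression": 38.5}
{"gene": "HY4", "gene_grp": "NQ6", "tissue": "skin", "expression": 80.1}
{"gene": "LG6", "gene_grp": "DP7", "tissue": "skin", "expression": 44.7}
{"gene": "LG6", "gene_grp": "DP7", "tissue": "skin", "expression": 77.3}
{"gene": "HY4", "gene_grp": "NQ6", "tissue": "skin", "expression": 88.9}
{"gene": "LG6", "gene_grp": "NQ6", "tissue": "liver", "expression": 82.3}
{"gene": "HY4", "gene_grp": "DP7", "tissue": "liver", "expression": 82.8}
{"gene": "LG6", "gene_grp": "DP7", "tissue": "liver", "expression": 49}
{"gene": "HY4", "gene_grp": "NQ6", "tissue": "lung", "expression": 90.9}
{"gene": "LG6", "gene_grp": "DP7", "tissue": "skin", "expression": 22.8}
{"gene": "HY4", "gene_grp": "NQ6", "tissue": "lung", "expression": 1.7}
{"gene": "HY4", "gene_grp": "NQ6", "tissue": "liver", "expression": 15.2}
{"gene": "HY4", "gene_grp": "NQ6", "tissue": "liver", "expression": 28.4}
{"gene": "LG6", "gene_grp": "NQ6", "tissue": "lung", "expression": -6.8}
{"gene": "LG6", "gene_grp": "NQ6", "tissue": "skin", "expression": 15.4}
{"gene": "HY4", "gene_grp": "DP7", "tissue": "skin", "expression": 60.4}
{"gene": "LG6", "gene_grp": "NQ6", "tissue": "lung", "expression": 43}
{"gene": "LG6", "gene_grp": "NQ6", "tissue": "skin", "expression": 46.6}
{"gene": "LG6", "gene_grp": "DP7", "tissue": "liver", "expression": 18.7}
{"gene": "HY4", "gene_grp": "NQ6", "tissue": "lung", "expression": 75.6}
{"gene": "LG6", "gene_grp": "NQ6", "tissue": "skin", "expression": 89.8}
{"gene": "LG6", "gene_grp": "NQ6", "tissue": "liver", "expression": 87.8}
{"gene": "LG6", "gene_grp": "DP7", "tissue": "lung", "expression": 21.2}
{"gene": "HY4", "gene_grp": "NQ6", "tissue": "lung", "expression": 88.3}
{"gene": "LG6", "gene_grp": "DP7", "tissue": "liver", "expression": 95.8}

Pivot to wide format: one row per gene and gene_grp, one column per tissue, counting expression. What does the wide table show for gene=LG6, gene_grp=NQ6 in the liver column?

Rows with gene=LG6, gene_grp=NQ6 and tissue=liver: expression values are 75.8, 71.9, -8.2, 82.3, 87.8.
5 rows match — count = 5.

5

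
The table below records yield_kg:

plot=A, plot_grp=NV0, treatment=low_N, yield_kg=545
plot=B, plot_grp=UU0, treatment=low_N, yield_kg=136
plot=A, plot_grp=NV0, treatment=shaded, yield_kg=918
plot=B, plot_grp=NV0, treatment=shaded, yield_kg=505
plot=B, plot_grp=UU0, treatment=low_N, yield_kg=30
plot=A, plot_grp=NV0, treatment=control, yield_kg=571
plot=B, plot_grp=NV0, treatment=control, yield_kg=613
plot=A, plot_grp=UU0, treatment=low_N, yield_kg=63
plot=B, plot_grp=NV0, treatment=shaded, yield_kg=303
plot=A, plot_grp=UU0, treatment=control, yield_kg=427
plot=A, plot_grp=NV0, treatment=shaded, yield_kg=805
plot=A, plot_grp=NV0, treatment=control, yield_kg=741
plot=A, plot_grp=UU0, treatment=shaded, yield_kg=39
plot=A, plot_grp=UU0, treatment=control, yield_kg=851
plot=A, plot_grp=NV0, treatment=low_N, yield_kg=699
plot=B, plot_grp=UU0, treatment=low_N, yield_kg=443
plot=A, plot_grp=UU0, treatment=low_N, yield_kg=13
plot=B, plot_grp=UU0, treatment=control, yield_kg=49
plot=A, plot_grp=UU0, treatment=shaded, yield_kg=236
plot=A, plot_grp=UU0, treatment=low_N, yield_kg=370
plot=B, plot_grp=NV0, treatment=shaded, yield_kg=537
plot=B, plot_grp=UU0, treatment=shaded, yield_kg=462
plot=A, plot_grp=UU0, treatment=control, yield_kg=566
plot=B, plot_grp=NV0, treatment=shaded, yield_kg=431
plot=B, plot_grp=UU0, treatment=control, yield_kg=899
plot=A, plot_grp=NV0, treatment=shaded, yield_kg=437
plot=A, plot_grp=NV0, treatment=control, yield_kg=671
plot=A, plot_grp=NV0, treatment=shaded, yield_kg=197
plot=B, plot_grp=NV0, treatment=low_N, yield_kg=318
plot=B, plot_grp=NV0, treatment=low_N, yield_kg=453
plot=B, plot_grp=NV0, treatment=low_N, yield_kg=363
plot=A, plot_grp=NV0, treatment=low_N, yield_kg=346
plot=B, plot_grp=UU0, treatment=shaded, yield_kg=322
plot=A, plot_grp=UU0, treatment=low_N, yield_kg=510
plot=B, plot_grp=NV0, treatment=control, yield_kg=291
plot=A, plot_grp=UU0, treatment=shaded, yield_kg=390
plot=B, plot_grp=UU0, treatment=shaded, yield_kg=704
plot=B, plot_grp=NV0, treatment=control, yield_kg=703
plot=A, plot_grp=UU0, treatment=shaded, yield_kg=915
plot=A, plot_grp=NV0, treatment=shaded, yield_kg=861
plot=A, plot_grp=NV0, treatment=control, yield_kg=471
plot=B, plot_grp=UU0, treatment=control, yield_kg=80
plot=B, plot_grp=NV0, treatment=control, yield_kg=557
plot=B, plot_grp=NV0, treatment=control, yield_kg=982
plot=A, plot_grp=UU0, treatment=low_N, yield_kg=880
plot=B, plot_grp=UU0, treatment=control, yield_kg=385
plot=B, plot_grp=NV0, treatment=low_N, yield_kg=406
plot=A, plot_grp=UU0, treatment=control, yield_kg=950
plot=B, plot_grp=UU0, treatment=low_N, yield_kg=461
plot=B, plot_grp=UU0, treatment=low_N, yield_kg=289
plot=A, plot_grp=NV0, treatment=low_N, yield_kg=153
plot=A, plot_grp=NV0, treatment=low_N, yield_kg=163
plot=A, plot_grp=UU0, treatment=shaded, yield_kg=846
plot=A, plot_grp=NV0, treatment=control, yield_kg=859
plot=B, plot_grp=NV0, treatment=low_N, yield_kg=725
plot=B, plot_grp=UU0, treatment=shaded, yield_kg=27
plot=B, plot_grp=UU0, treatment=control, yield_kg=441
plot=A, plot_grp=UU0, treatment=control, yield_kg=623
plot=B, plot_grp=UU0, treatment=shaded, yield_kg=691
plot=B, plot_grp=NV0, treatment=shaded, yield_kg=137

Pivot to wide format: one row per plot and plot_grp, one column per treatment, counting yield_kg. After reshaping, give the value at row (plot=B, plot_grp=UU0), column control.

5

Rows with plot=B, plot_grp=UU0 and treatment=control: yield_kg values are 49, 899, 80, 385, 441.
5 rows match — count = 5.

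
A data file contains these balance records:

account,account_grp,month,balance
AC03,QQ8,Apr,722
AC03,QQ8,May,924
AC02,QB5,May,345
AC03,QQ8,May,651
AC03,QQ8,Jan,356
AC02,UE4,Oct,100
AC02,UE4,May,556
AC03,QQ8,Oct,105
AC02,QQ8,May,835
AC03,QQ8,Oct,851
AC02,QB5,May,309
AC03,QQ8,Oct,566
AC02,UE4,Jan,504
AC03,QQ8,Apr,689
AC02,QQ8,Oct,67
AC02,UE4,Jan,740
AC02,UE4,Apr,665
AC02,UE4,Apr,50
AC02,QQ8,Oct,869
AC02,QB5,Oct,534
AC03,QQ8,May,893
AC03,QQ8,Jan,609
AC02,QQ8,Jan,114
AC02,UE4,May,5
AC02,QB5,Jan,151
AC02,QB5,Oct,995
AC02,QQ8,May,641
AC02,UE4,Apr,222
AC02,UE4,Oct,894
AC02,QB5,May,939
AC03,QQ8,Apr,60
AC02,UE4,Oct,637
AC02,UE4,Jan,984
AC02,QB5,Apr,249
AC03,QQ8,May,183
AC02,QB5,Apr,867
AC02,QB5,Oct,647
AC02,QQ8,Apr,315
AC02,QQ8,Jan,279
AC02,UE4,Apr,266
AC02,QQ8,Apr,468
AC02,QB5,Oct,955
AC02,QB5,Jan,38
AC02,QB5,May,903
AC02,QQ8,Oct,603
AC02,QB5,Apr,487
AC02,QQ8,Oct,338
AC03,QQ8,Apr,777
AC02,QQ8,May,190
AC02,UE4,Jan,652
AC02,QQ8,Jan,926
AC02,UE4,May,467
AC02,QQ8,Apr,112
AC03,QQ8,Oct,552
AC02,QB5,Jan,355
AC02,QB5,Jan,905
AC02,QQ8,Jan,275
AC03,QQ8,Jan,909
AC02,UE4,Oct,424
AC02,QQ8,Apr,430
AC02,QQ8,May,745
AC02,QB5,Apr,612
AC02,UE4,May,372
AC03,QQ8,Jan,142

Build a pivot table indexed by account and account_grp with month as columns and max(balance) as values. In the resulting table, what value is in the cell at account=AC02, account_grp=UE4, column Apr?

Rows with account=AC02, account_grp=UE4 and month=Apr: balance values are 665, 50, 222, 266.
max(665, 50, 222, 266) = 665.

665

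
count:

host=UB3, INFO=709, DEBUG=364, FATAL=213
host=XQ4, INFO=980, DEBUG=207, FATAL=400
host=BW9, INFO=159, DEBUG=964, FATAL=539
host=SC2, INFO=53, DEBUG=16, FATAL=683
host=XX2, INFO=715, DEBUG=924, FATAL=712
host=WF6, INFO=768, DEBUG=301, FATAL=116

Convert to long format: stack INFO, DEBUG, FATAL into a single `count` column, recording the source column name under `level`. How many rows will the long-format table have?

18

6 host values × 3 melted columns = 18 rows.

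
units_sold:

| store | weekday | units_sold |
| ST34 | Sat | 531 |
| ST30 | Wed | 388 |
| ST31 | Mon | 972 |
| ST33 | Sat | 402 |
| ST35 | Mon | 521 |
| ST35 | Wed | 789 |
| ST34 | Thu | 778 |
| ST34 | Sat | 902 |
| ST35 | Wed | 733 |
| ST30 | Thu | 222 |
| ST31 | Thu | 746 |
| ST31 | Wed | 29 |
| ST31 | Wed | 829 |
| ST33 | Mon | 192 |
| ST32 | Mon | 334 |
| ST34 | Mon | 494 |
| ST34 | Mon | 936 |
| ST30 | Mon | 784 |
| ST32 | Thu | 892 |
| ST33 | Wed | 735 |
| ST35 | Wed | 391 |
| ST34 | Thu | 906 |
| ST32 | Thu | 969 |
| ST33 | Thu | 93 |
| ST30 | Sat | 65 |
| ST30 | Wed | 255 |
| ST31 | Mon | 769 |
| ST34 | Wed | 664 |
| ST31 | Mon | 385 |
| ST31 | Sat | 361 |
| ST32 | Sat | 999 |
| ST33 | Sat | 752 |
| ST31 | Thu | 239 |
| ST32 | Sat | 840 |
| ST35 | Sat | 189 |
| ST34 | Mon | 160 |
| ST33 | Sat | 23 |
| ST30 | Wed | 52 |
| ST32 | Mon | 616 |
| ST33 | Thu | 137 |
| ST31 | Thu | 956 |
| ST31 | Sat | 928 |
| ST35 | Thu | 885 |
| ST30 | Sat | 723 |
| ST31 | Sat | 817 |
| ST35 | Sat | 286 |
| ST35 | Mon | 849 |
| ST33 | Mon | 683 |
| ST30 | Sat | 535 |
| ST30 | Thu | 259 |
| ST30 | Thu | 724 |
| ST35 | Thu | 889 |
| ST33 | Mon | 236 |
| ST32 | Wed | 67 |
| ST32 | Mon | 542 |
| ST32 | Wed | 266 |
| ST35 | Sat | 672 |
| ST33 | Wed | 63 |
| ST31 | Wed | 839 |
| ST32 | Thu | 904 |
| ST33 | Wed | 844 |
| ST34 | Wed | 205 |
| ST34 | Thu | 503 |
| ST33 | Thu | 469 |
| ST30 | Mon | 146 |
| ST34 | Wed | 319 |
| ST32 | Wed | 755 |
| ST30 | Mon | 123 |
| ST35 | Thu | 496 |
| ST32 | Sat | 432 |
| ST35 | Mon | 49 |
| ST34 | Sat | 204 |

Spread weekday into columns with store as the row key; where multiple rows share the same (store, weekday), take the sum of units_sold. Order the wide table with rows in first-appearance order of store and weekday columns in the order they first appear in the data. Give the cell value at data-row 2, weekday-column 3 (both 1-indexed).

1053

With rows in first-appearance order of store, row 2 is store=ST30. weekday columns in first-appearance order: Sat, Wed, Mon, Thu; column 3 is Mon.
Long rows with store=ST30, weekday=Mon: 784 + 146 + 123 = 1053.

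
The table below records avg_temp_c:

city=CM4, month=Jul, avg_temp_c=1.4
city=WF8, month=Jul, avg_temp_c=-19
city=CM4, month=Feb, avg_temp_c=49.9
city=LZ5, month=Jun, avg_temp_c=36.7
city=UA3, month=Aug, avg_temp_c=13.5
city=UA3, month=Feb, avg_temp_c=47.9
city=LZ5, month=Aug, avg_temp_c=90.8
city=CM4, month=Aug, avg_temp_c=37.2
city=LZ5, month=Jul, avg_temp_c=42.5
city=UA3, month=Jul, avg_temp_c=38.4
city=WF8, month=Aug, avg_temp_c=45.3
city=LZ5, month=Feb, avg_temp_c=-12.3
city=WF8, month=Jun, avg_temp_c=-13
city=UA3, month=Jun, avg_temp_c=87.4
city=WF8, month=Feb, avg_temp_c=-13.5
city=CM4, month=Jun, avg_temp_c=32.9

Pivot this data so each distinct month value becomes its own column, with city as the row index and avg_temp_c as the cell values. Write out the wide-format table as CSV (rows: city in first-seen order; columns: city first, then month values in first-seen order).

city,Jul,Feb,Jun,Aug
CM4,1.4,49.9,32.9,37.2
WF8,-19,-13.5,-13,45.3
LZ5,42.5,-12.3,36.7,90.8
UA3,38.4,47.9,87.4,13.5

Columns: city plus the 4 distinct month values (Jul, Feb, Jun, Aug).
For example, row CM4 column Jul takes avg_temp_c=1.4 from the long row (CM4, Jul).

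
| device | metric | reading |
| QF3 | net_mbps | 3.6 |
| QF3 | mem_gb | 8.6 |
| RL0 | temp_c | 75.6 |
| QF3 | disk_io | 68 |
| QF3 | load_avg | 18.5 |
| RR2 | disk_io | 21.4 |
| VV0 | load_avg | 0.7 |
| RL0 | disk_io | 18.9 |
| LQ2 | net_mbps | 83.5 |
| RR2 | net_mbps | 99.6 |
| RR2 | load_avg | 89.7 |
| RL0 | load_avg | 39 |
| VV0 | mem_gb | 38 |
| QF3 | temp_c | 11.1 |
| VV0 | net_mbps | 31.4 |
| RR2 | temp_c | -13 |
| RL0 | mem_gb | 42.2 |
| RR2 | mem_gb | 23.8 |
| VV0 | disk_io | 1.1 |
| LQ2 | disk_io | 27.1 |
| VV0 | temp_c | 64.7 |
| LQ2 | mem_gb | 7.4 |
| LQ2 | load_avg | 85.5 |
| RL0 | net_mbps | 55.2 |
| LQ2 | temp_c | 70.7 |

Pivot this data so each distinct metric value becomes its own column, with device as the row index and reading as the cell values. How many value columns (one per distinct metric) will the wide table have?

5 distinct metric values: mem_gb, disk_io, temp_c, load_avg, net_mbps.

5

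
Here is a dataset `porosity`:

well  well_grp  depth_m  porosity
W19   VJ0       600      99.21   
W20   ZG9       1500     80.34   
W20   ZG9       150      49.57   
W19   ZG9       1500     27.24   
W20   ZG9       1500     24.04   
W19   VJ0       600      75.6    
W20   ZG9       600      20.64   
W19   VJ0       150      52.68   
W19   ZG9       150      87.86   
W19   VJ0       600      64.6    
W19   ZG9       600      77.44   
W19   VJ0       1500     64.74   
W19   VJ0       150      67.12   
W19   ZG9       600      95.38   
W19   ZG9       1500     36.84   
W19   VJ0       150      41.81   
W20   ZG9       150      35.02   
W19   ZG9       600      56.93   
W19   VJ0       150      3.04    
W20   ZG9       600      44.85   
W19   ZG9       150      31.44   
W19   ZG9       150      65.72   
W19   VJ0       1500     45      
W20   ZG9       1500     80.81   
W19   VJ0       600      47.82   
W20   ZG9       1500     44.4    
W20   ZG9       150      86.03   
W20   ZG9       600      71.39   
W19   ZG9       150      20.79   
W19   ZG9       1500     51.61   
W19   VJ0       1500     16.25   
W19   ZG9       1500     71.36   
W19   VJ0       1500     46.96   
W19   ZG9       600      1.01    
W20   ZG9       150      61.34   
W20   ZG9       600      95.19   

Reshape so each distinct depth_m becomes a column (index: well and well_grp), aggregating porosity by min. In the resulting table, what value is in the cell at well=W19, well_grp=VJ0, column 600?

47.82

Rows with well=W19, well_grp=VJ0 and depth_m=600: porosity values are 99.21, 75.6, 64.6, 47.82.
min(99.21, 75.6, 64.6, 47.82) = 47.82.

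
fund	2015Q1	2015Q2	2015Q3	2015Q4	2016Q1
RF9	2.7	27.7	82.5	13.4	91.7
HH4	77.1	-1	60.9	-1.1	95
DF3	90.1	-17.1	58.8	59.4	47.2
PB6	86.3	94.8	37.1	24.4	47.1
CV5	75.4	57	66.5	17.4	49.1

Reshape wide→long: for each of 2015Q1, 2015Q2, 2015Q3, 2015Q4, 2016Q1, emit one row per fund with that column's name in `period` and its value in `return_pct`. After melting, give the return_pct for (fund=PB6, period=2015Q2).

Unpivoting turns each (fund, wide-column) pair into one long row.
The wide cell at row PB6, column 2015Q2 holds 94.8, so the long row (PB6, 2015Q2) has return_pct=94.8.

94.8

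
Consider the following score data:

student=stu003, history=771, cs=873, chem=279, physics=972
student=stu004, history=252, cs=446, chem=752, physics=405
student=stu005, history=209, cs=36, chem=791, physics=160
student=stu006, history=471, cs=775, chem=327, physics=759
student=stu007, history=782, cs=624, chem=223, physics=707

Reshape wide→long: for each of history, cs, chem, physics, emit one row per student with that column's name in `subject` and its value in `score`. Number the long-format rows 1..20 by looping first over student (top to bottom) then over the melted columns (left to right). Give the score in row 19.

20 rows total (5 × 4). Row 19: index ⌊(19-1)/4⌋ = 4 into student → stu007; (19-1) mod 4 = 2 into the melted columns → chem.
So row 19 is (stu007, chem, 223); score = 223.

223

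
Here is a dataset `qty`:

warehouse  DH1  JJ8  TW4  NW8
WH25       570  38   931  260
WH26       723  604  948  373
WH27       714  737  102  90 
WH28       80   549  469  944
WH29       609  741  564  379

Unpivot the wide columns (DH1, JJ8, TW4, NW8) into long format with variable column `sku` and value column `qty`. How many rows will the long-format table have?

20

5 warehouse values × 4 melted columns = 20 rows.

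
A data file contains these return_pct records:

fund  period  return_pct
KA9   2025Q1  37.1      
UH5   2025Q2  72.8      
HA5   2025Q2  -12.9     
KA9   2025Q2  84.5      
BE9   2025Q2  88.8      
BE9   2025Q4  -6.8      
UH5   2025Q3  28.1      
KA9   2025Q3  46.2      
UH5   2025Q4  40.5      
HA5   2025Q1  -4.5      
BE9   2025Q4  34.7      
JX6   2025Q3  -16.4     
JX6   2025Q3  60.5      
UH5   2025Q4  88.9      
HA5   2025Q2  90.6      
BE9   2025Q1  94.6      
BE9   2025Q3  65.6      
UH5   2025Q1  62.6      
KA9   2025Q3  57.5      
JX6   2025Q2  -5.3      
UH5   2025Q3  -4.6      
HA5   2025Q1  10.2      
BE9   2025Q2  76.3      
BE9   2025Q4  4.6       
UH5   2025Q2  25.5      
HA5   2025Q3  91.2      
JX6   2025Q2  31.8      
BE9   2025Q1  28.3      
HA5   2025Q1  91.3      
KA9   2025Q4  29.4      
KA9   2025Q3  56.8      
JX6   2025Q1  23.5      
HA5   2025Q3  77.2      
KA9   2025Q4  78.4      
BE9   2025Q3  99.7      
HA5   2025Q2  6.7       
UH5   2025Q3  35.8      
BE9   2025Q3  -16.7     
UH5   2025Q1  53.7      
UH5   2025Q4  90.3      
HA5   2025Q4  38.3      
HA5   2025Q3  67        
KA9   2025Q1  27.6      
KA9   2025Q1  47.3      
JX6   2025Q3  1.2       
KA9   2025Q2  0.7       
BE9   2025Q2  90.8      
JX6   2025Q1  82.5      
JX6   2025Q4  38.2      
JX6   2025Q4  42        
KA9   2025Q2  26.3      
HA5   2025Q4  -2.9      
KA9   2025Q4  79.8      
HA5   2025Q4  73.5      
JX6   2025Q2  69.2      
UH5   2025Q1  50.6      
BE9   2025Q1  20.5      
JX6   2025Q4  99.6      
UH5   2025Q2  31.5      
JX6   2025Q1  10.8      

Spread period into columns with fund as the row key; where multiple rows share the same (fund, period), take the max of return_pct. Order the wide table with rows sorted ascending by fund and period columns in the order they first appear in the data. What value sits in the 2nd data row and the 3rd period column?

73.5

With rows sorted ascending by fund, row 2 is fund=HA5. period columns in first-appearance order: 2025Q1, 2025Q2, 2025Q4, 2025Q3; column 3 is 2025Q4.
Long rows with fund=HA5, period=2025Q4: max(38.3, -2.9, 73.5) = 73.5.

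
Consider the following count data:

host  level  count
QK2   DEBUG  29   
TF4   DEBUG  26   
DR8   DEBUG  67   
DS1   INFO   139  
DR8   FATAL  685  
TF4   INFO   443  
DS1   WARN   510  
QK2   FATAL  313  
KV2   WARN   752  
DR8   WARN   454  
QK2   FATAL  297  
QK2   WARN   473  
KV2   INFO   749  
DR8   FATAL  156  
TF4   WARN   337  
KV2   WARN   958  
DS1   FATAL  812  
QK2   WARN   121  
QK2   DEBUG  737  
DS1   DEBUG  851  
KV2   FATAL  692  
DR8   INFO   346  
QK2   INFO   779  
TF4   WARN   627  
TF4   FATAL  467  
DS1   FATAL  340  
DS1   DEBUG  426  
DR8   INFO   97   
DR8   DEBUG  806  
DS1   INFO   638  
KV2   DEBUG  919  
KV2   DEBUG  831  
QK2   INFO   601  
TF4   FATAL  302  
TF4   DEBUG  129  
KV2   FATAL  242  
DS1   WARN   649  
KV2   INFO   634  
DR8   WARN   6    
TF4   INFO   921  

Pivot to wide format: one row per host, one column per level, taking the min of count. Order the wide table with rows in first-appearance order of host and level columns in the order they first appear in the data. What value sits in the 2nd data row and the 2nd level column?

443

With rows in first-appearance order of host, row 2 is host=TF4. level columns in first-appearance order: DEBUG, INFO, FATAL, WARN; column 2 is INFO.
Long rows with host=TF4, level=INFO: min(443, 921) = 443.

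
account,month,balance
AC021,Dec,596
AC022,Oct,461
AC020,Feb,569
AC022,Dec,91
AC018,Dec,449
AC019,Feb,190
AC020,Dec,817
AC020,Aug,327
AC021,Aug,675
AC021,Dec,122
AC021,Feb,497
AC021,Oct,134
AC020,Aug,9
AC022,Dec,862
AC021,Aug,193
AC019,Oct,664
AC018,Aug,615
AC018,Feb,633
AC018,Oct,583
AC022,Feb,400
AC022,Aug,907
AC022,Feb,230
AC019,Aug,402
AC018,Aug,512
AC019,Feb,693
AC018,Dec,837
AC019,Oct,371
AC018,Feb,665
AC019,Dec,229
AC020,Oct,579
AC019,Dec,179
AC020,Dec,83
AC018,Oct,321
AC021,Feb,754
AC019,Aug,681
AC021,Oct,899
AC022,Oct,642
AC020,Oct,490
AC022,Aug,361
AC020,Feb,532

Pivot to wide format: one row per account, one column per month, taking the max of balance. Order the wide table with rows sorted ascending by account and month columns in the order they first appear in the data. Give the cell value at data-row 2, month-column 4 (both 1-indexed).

681

With rows sorted ascending by account, row 2 is account=AC019. month columns in first-appearance order: Dec, Oct, Feb, Aug; column 4 is Aug.
Long rows with account=AC019, month=Aug: max(402, 681) = 681.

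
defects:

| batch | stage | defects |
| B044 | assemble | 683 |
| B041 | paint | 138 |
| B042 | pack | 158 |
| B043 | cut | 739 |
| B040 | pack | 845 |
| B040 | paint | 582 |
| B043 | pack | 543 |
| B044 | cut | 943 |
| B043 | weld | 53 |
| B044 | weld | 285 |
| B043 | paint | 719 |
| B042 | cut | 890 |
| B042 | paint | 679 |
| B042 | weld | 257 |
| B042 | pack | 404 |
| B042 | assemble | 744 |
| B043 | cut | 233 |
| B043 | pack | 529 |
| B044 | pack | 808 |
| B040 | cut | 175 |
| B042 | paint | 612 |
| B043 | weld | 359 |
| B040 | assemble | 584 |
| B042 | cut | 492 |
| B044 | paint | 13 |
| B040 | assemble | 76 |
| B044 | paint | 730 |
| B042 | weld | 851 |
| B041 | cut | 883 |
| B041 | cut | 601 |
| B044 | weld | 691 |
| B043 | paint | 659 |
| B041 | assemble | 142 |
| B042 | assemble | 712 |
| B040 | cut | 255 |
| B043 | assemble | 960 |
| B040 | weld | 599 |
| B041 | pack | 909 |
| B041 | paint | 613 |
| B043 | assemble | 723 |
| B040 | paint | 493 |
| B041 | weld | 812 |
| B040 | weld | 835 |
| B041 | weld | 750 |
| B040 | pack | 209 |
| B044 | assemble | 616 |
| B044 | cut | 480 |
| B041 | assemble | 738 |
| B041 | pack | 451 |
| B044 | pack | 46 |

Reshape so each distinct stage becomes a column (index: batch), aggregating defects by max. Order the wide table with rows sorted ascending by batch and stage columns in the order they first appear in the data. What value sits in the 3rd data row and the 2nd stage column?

With rows sorted ascending by batch, row 3 is batch=B042. stage columns in first-appearance order: assemble, paint, pack, cut, weld; column 2 is paint.
Long rows with batch=B042, stage=paint: max(679, 612) = 679.

679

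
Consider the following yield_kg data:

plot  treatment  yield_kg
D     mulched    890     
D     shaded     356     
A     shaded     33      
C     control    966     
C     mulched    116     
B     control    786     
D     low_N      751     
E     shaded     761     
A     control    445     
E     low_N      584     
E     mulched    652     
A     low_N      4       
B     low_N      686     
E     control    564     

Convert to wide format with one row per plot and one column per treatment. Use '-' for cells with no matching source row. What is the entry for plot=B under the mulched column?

-

No long-format row has plot=B and treatment=mulched, so the cell is -.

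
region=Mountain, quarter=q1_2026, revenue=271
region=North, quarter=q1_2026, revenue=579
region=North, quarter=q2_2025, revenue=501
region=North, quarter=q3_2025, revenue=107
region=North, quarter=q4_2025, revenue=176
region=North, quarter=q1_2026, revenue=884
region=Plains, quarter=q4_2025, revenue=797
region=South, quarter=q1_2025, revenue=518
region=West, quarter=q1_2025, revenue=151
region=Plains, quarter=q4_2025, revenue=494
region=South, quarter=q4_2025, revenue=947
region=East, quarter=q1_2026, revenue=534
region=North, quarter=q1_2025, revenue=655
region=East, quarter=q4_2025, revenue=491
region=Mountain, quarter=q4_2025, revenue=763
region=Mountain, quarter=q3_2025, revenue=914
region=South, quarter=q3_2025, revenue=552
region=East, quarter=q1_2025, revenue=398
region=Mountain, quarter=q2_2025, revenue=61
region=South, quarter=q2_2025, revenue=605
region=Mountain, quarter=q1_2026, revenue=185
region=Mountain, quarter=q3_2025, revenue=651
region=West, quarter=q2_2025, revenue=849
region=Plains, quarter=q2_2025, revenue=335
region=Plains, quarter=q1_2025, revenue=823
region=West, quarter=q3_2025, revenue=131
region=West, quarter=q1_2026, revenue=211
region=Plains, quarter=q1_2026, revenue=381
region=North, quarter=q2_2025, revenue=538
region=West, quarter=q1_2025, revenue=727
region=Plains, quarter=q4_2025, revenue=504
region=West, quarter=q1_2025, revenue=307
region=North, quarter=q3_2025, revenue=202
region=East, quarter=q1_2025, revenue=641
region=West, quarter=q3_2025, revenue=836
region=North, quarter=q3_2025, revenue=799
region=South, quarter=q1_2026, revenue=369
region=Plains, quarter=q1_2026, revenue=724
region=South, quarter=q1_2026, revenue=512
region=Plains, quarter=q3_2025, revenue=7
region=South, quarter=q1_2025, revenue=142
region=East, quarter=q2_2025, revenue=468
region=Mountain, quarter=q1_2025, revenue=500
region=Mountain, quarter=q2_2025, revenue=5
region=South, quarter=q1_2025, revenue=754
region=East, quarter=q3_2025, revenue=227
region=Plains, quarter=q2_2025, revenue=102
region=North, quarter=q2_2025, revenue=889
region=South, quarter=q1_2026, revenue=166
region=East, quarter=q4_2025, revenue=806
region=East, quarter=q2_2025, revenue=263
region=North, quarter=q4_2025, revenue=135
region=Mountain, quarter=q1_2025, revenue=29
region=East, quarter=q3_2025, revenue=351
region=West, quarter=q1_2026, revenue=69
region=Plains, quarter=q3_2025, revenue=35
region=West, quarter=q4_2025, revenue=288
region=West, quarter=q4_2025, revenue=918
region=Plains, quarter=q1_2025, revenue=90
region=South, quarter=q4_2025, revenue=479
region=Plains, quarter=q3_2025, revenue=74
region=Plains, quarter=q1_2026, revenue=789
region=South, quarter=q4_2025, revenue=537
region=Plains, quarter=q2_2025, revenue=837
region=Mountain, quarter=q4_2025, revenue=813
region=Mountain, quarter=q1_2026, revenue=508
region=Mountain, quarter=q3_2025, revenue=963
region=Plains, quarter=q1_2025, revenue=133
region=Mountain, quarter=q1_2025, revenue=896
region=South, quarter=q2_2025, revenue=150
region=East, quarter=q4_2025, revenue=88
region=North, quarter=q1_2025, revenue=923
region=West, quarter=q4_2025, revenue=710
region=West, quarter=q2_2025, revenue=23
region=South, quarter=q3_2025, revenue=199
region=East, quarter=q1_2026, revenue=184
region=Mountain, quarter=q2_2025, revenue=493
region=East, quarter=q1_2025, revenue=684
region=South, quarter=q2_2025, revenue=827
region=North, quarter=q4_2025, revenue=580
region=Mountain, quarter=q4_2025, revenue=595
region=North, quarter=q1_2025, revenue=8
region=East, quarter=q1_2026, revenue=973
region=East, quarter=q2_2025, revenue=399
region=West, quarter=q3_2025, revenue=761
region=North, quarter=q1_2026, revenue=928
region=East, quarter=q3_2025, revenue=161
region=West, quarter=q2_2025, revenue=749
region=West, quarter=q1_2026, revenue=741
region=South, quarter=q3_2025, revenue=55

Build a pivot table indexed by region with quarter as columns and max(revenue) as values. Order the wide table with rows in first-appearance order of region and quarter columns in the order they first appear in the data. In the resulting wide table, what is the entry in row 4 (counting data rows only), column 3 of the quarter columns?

With rows in first-appearance order of region, row 4 is region=South. quarter columns in first-appearance order: q1_2026, q2_2025, q3_2025, q4_2025, q1_2025; column 3 is q3_2025.
Long rows with region=South, quarter=q3_2025: max(552, 199, 55) = 552.

552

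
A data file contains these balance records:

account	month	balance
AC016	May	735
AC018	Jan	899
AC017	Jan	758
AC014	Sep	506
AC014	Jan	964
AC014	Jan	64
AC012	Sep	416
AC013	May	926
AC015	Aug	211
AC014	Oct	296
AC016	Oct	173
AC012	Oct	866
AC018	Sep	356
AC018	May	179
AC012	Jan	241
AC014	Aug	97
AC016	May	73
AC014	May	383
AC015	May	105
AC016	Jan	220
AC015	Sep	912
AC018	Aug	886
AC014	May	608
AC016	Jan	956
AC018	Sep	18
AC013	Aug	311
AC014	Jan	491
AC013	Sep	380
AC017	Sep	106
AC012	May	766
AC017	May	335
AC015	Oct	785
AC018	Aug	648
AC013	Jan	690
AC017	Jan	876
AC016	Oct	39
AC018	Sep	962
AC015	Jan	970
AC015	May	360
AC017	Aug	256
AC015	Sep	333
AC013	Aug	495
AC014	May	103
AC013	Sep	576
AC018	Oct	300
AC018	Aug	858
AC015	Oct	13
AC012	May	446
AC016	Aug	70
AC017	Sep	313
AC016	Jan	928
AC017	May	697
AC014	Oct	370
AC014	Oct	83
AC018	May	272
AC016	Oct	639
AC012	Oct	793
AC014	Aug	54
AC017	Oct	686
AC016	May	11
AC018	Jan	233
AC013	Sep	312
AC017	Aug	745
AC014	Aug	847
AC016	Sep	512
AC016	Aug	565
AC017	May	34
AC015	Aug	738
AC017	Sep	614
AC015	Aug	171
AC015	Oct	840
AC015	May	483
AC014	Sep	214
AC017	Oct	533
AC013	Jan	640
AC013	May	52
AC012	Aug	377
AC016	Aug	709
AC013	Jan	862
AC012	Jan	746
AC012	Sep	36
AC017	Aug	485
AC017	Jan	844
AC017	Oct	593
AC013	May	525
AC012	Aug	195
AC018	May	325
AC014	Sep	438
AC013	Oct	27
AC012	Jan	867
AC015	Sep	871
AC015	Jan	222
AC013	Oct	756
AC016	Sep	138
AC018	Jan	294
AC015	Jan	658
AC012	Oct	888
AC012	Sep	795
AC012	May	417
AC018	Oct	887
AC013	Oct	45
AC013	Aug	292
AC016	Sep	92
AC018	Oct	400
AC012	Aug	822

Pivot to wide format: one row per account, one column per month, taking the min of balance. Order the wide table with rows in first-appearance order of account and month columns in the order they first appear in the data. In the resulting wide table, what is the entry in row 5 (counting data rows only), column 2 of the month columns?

241

With rows in first-appearance order of account, row 5 is account=AC012. month columns in first-appearance order: May, Jan, Sep, Aug, Oct; column 2 is Jan.
Long rows with account=AC012, month=Jan: min(241, 746, 867) = 241.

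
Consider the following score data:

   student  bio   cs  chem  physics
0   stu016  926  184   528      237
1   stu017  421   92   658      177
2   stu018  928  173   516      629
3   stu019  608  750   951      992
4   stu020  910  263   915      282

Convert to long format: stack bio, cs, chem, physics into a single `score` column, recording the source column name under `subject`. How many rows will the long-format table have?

5 student values × 4 melted columns = 20 rows.

20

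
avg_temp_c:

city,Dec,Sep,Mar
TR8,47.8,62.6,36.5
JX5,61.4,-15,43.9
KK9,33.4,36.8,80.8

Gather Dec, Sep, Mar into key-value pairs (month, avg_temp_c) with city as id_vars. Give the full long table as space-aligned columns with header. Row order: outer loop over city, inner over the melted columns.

Each (city, column) pair becomes one row: 3 × 3 = 9 rows.
For example, (TR8, Dec) → avg_temp_c=47.8.

city  month  avg_temp_c
TR8   Dec    47.8      
TR8   Sep    62.6      
TR8   Mar    36.5      
JX5   Dec    61.4      
JX5   Sep    -15       
JX5   Mar    43.9      
KK9   Dec    33.4      
KK9   Sep    36.8      
KK9   Mar    80.8      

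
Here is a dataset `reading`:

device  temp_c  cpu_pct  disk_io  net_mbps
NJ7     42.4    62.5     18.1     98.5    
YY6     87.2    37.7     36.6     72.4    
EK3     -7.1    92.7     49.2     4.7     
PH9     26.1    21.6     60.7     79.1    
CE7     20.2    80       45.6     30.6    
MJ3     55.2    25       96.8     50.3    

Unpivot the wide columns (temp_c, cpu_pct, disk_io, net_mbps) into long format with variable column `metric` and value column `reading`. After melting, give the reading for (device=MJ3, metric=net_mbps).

Unpivoting turns each (device, wide-column) pair into one long row.
The wide cell at row MJ3, column net_mbps holds 50.3, so the long row (MJ3, net_mbps) has reading=50.3.

50.3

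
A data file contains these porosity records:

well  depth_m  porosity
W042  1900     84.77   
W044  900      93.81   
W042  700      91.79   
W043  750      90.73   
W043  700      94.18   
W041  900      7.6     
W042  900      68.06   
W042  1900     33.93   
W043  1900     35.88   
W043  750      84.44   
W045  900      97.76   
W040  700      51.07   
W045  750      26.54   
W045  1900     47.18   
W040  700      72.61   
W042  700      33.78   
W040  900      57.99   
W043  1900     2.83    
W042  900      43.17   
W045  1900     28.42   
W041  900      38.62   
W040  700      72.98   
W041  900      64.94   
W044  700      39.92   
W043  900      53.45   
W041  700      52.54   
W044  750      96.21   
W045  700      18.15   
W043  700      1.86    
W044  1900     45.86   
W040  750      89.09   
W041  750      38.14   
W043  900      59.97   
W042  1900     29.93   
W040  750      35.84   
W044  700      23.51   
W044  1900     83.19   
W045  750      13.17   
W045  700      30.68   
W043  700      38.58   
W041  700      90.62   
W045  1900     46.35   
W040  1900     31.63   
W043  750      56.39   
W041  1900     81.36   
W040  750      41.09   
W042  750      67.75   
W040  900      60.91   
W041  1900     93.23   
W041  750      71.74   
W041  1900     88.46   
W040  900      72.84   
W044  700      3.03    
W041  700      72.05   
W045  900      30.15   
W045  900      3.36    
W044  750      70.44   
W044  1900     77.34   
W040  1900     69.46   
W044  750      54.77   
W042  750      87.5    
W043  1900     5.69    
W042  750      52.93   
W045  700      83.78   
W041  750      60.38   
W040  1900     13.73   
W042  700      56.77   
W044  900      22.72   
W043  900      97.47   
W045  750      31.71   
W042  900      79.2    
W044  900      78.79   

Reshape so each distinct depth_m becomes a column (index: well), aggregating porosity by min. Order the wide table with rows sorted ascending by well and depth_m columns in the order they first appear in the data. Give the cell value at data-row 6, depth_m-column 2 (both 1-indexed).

With rows sorted ascending by well, row 6 is well=W045. depth_m columns in first-appearance order: 1900, 900, 700, 750; column 2 is 900.
Long rows with well=W045, depth_m=900: min(97.76, 30.15, 3.36) = 3.36.

3.36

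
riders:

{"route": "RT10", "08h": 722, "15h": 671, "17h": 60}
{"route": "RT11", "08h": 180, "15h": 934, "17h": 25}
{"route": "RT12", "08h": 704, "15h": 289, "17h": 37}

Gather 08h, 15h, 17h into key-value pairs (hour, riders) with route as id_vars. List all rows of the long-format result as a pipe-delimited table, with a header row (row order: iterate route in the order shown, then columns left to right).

Each (route, column) pair becomes one row: 3 × 3 = 9 rows.
For example, (RT10, 08h) → riders=722.

| route | hour | riders |
| RT10 | 08h | 722 |
| RT10 | 15h | 671 |
| RT10 | 17h | 60 |
| RT11 | 08h | 180 |
| RT11 | 15h | 934 |
| RT11 | 17h | 25 |
| RT12 | 08h | 704 |
| RT12 | 15h | 289 |
| RT12 | 17h | 37 |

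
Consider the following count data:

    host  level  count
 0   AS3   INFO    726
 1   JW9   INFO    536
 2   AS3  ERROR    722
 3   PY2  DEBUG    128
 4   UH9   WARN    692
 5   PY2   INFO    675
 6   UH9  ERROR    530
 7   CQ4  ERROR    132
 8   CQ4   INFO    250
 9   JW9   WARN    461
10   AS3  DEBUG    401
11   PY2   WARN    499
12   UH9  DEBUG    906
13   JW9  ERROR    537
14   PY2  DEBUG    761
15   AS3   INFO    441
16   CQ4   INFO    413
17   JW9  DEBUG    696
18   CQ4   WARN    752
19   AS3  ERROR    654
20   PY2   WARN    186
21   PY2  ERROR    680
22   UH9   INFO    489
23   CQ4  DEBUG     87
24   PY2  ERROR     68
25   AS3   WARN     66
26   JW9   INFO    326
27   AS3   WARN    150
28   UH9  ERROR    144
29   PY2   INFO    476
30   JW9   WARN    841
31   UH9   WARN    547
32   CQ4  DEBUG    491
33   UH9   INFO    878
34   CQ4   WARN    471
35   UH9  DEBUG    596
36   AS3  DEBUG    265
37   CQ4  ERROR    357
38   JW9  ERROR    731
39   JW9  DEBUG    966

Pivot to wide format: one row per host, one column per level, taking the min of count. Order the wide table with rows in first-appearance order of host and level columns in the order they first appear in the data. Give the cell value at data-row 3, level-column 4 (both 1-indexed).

With rows in first-appearance order of host, row 3 is host=PY2. level columns in first-appearance order: INFO, ERROR, DEBUG, WARN; column 4 is WARN.
Long rows with host=PY2, level=WARN: min(499, 186) = 186.

186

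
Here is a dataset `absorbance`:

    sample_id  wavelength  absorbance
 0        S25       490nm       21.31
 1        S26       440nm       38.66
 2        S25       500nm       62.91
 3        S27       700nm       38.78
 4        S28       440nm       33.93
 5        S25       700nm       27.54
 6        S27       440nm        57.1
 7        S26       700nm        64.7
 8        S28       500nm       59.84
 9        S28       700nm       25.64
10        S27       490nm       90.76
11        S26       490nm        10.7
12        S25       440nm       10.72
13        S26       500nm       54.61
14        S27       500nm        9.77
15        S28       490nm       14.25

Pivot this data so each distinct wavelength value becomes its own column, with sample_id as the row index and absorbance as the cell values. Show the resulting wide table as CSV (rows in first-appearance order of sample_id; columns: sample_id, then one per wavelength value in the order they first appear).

Columns: sample_id plus the 4 distinct wavelength values (490nm, 440nm, 500nm, 700nm).
For example, row S25 column 490nm takes absorbance=21.31 from the long row (S25, 490nm).

sample_id,490nm,440nm,500nm,700nm
S25,21.31,10.72,62.91,27.54
S26,10.7,38.66,54.61,64.7
S27,90.76,57.1,9.77,38.78
S28,14.25,33.93,59.84,25.64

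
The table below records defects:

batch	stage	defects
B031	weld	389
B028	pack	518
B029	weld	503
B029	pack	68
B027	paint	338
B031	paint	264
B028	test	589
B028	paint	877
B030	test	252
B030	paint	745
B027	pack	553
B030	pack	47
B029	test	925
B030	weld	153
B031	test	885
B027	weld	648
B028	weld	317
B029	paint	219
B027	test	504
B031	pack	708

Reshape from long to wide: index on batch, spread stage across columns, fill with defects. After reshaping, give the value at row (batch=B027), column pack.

Wide layout: rows indexed by batch, columns are the 4 distinct stage values (weld, pack, paint, test).
Cell (batch=B027, stage=pack) draws from the long row where batch=B027 and stage=pack, which has defects=553.

553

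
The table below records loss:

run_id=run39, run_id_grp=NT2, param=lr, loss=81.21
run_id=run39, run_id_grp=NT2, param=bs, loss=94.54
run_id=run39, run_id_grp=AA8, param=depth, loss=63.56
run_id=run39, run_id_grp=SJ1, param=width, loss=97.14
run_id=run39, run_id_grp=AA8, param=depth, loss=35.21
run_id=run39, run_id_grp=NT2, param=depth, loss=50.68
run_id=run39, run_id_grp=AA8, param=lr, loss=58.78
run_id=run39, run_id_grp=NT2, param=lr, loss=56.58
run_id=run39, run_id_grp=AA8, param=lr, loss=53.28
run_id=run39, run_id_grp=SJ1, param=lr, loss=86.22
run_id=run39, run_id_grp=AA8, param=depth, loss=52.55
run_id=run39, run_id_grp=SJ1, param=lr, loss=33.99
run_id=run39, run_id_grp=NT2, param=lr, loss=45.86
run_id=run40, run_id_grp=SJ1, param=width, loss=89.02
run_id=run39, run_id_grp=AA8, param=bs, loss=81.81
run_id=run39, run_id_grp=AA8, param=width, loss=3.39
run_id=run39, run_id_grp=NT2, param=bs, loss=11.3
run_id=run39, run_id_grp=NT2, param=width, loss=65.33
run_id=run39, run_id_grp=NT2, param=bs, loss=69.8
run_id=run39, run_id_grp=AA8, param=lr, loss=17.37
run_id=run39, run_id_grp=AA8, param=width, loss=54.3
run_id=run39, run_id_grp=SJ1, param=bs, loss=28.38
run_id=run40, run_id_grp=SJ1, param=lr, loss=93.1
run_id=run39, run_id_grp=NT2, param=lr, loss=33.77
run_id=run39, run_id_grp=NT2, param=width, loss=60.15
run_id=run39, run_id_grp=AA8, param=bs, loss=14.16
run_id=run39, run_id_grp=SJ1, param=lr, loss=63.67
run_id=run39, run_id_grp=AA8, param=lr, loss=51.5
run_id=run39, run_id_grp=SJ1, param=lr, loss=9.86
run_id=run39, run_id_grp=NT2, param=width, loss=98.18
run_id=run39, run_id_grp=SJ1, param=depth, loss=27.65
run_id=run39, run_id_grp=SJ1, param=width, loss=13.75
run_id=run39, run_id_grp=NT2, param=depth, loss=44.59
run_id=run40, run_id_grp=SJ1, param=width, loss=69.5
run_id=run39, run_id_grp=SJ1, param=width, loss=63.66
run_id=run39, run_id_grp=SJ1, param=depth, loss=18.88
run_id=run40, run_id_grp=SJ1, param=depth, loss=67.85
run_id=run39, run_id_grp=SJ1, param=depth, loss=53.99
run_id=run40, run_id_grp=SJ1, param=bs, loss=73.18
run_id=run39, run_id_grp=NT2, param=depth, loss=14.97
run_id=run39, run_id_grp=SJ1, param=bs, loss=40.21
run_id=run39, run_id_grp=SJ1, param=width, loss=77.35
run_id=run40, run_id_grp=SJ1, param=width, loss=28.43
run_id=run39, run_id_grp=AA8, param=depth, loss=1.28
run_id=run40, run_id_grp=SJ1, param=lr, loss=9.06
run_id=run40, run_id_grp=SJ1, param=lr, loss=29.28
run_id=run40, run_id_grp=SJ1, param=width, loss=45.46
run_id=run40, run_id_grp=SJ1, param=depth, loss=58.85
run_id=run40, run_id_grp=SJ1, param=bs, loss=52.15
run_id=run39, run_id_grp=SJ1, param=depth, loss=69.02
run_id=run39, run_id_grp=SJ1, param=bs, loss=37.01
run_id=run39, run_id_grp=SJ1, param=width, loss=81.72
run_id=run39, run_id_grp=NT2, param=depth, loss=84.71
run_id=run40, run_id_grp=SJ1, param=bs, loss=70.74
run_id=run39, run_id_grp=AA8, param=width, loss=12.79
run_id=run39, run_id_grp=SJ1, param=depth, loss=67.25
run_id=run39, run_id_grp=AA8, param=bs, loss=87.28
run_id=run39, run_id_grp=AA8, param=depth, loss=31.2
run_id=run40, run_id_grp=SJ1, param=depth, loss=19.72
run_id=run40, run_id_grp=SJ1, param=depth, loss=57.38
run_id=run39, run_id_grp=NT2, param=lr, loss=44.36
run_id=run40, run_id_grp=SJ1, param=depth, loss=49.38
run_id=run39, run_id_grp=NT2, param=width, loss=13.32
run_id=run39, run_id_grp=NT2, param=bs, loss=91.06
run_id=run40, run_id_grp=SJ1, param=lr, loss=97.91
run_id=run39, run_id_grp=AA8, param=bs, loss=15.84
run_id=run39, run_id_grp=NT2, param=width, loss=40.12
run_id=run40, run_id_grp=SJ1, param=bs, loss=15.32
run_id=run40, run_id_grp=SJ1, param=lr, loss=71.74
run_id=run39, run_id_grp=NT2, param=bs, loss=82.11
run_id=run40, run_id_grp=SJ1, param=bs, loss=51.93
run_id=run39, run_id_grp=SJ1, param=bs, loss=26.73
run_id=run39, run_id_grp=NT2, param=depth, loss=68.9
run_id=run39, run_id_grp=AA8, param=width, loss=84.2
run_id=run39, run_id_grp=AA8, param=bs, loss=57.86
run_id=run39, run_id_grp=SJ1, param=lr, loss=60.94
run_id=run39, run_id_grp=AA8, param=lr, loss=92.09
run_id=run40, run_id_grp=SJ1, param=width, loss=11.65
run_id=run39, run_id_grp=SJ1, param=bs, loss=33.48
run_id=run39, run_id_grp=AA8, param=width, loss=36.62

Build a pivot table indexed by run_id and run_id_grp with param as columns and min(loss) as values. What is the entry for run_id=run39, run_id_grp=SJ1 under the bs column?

Rows with run_id=run39, run_id_grp=SJ1 and param=bs: loss values are 28.38, 40.21, 37.01, 26.73, 33.48.
min(28.38, 40.21, 37.01, 26.73, 33.48) = 26.73.

26.73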